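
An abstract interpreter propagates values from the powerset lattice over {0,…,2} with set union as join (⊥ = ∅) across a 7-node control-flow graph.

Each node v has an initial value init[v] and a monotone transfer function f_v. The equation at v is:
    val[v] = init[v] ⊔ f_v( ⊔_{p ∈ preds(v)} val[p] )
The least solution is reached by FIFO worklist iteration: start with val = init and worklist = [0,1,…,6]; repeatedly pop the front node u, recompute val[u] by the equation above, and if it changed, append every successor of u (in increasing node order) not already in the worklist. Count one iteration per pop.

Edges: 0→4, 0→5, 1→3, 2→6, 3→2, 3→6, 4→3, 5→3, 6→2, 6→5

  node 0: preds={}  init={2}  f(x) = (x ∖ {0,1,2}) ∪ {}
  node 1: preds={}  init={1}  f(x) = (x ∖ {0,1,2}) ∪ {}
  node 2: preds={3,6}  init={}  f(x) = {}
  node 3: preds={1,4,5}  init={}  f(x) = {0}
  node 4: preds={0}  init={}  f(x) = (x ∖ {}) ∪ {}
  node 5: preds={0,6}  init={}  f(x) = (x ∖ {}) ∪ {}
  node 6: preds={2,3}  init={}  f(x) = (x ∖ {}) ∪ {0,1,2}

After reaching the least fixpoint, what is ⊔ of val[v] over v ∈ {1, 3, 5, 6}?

{0,1,2}

Worklist (11 pops):
  #1 pop 0: in={} → {2} (no change)
  #2 pop 1: in={} → {1} (no change)
  #3 pop 2: in={} → {} (no change)
  #4 pop 3: in={1} → {0} (was {}); enqueue [2]
  #5 pop 4: in={2} → {2} (was {}); enqueue [3]
  #6 pop 5: in={2} → {2} (was {}); enqueue []
  #7 pop 6: in={0} → {0,1,2} (was {}); enqueue [5]
  #8 pop 2: in={0,1,2} → {} (no change)
  #9 pop 3: in={1,2} → {0} (no change)
  #10 pop 5: in={0,1,2} → {0,1,2} (was {2}); enqueue [3]
  #11 pop 3: in={0,1,2} → {0} (no change)

Fixpoint:
  val[0] = {2}
  val[1] = {1}
  val[2] = {}
  val[3] = {0}
  val[4] = {2}
  val[5] = {0,1,2}
  val[6] = {0,1,2}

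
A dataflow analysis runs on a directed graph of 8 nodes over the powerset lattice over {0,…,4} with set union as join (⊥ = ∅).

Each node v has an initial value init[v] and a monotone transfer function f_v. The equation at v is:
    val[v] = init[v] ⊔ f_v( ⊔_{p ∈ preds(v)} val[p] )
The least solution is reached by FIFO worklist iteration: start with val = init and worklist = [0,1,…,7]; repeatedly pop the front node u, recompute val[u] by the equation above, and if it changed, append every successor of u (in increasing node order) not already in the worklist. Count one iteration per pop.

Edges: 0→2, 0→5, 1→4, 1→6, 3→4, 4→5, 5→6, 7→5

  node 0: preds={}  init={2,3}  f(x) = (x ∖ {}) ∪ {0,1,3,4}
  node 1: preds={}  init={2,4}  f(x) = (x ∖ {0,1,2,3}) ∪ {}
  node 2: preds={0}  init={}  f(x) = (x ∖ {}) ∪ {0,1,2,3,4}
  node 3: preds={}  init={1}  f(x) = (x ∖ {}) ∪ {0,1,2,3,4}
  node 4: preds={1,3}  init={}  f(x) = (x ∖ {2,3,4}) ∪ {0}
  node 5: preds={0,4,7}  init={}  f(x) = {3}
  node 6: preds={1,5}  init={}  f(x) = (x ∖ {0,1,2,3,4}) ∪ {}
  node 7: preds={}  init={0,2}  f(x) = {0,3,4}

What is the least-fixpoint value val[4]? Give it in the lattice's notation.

Trace (9 dequeues):
  [1] u=0 | in {} | out {0,1,2,3,4} | prev {2,3} | push {}
  [2] u=1 | in {} | out {2,4} | ==
  [3] u=2 | in {0,1,2,3,4} | out {0,1,2,3,4} | prev {} | push {}
  [4] u=3 | in {} | out {0,1,2,3,4} | prev {1} | push {}
  [5] u=4 | in {0,1,2,3,4} | out {0,1} | prev {} | push {}
  [6] u=5 | in {0,1,2,3,4} | out {3} | prev {} | push {}
  [7] u=6 | in {2,3,4} | out {} | ==
  [8] u=7 | in {} | out {0,2,3,4} | prev {0,2} | push {5}
  [9] u=5 | in {0,1,2,3,4} | out {3} | ==

Converged values:
  [0] {0,1,2,3,4}
  [1] {2,4}
  [2] {0,1,2,3,4}
  [3] {0,1,2,3,4}
  [4] {0,1}
  [5] {3}
  [6] {}
  [7] {0,2,3,4}

{0,1}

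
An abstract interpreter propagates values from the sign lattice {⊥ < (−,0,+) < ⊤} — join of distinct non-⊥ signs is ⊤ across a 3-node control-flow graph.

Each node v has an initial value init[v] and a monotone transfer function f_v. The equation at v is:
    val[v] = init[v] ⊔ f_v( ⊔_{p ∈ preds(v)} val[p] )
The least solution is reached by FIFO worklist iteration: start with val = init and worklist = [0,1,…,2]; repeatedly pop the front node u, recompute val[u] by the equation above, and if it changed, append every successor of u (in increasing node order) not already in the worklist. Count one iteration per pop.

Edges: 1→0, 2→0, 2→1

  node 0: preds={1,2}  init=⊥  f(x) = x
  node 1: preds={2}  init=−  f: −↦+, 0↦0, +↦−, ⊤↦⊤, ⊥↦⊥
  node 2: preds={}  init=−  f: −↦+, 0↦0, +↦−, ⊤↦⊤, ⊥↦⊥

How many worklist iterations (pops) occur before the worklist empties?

4

Trace (4 dequeues):
  [1] u=0 | in − | out − | prev ⊥ | push {}
  [2] u=1 | in − | out ⊤ | prev − | push {0}
  [3] u=2 | in ⊥ | out − | ==
  [4] u=0 | in ⊤ | out ⊤ | prev − | push {}

Converged values:
  [0] ⊤
  [1] ⊤
  [2] −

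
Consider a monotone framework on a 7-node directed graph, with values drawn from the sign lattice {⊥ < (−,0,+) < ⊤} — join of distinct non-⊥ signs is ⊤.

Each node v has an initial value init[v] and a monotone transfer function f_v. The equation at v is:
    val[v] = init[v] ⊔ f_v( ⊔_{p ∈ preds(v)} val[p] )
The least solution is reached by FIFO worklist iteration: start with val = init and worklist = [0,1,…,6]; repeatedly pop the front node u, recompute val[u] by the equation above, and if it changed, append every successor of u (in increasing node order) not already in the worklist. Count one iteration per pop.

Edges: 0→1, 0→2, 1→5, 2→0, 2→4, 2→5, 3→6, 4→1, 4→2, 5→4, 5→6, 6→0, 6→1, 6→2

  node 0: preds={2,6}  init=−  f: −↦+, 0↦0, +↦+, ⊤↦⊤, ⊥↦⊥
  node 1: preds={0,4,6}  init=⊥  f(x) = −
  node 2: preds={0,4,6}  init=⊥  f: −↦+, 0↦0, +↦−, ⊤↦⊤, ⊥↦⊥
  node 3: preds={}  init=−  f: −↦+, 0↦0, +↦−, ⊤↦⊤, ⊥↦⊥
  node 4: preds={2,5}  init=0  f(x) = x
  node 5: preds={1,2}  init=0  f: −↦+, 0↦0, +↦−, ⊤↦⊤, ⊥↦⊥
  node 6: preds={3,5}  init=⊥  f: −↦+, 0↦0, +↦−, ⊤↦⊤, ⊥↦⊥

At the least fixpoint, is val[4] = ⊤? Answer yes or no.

Worklist (11 pops):
  #1 pop 0: in=⊥ → − (no change)
  #2 pop 1: in=⊤ → − (was ⊥); enqueue []
  #3 pop 2: in=⊤ → ⊤ (was ⊥); enqueue [0]
  #4 pop 3: in=⊥ → − (no change)
  #5 pop 4: in=⊤ → ⊤ (was 0); enqueue [1,2]
  #6 pop 5: in=⊤ → ⊤ (was 0); enqueue [4]
  #7 pop 6: in=⊤ → ⊤ (was ⊥); enqueue []
  #8 pop 0: in=⊤ → ⊤ (was −); enqueue []
  #9 pop 1: in=⊤ → − (no change)
  #10 pop 2: in=⊤ → ⊤ (no change)
  #11 pop 4: in=⊤ → ⊤ (no change)

Fixpoint:
  val[0] = ⊤
  val[1] = −
  val[2] = ⊤
  val[3] = −
  val[4] = ⊤
  val[5] = ⊤
  val[6] = ⊤

yes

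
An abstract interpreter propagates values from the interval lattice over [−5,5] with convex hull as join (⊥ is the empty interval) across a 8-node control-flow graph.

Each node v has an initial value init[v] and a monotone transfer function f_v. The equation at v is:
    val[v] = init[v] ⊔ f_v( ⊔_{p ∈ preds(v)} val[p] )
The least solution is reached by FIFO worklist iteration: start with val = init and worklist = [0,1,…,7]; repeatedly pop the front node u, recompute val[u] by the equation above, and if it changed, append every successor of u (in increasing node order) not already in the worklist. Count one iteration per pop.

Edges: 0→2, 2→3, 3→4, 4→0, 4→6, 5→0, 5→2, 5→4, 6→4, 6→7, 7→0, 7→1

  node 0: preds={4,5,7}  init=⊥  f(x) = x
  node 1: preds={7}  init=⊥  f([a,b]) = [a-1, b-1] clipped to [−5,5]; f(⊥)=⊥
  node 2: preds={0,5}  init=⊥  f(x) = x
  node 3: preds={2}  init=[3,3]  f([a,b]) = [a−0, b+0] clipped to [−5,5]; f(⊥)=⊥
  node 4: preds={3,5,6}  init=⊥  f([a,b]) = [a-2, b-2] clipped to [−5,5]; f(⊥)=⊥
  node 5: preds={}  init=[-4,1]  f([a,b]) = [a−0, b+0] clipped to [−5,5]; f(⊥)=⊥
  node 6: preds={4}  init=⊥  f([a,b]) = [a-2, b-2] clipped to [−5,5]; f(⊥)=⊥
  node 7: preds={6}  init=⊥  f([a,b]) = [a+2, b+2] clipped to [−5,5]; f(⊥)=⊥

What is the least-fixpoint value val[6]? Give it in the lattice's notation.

Worklist (14 pops):
  #1 pop 0: in=[-4,1] → [-4,1] (was ⊥); enqueue []
  #2 pop 1: in=⊥ → ⊥ (no change)
  #3 pop 2: in=[-4,1] → [-4,1] (was ⊥); enqueue []
  #4 pop 3: in=[-4,1] → [-4,3] (was [3,3]); enqueue []
  #5 pop 4: in=[-4,3] → [-5,1] (was ⊥); enqueue [0]
  #6 pop 5: in=⊥ → [-4,1] (no change)
  #7 pop 6: in=[-5,1] → [-5,-1] (was ⊥); enqueue [4]
  #8 pop 7: in=[-5,-1] → [-3,1] (was ⊥); enqueue [1]
  #9 pop 0: in=[-5,1] → [-5,1] (was [-4,1]); enqueue [2]
  #10 pop 4: in=[-5,3] → [-5,1] (no change)
  #11 pop 1: in=[-3,1] → [-4,0] (was ⊥); enqueue []
  #12 pop 2: in=[-5,1] → [-5,1] (was [-4,1]); enqueue [3]
  #13 pop 3: in=[-5,1] → [-5,3] (was [-4,3]); enqueue [4]
  #14 pop 4: in=[-5,3] → [-5,1] (no change)

Fixpoint:
  val[0] = [-5,1]
  val[1] = [-4,0]
  val[2] = [-5,1]
  val[3] = [-5,3]
  val[4] = [-5,1]
  val[5] = [-4,1]
  val[6] = [-5,-1]
  val[7] = [-3,1]

[-5,-1]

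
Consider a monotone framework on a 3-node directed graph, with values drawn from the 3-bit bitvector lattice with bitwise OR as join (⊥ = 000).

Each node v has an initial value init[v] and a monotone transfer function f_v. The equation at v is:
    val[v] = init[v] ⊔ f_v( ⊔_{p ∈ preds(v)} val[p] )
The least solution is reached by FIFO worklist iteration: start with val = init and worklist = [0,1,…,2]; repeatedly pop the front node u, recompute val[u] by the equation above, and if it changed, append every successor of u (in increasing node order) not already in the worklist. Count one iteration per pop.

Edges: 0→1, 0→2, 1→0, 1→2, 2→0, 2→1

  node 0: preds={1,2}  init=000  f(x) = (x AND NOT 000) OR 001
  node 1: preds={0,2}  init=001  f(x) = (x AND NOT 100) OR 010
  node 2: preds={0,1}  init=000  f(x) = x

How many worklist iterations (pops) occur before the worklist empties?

Iteration log — 6 steps:
  step 1. node 0  ⊔preds=001  new=001  old=000  +wl: 
  step 2. node 1  ⊔preds=001  new=011  old=001  +wl: 0
  step 3. node 2  ⊔preds=011  new=011  old=000  +wl: 1
  step 4. node 0  ⊔preds=011  new=011  old=001  +wl: 2
  step 5. node 1  ⊔preds=011  new=011  stable
  step 6. node 2  ⊔preds=011  new=011  stable

Least fixpoint reached:
  node 0: 011
  node 1: 011
  node 2: 011

6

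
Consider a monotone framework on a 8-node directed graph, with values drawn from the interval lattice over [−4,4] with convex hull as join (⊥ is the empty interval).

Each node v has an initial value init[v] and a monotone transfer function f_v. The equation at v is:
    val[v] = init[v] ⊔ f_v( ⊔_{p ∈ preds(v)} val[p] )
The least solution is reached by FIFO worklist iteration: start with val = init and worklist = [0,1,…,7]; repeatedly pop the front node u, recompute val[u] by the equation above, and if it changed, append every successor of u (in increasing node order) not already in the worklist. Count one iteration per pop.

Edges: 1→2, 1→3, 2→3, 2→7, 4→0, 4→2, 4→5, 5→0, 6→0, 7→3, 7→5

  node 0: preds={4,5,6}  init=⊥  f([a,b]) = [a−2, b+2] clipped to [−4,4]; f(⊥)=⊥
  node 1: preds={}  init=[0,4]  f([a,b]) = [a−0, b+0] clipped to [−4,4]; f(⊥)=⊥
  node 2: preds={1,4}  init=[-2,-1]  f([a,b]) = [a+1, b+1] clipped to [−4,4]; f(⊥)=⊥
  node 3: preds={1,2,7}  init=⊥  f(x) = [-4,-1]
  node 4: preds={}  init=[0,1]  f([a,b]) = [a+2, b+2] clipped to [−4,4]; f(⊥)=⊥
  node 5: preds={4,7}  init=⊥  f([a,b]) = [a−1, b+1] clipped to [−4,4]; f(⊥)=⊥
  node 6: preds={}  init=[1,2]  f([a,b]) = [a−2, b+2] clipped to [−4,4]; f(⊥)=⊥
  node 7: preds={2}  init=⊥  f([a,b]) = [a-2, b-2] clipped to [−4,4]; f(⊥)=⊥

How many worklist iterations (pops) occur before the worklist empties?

12

Iteration log — 12 steps:
  step 1. node 0  ⊔preds=[0,2]  new=[-2,4]  old=⊥  +wl: 
  step 2. node 1  ⊔preds=⊥  new=[0,4]  stable
  step 3. node 2  ⊔preds=[0,4]  new=[-2,4]  old=[-2,-1]  +wl: 
  step 4. node 3  ⊔preds=[-2,4]  new=[-4,-1]  old=⊥  +wl: 
  step 5. node 4  ⊔preds=⊥  new=[0,1]  stable
  step 6. node 5  ⊔preds=[0,1]  new=[-1,2]  old=⊥  +wl: 0
  step 7. node 6  ⊔preds=⊥  new=[1,2]  stable
  step 8. node 7  ⊔preds=[-2,4]  new=[-4,2]  old=⊥  +wl: 3,5
  step 9. node 0  ⊔preds=[-1,2]  new=[-3,4]  old=[-2,4]  +wl: 
  step 10. node 3  ⊔preds=[-4,4]  new=[-4,-1]  stable
  step 11. node 5  ⊔preds=[-4,2]  new=[-4,3]  old=[-1,2]  +wl: 0
  step 12. node 0  ⊔preds=[-4,3]  new=[-4,4]  old=[-3,4]  +wl: 

Least fixpoint reached:
  node 0: [-4,4]
  node 1: [0,4]
  node 2: [-2,4]
  node 3: [-4,-1]
  node 4: [0,1]
  node 5: [-4,3]
  node 6: [1,2]
  node 7: [-4,2]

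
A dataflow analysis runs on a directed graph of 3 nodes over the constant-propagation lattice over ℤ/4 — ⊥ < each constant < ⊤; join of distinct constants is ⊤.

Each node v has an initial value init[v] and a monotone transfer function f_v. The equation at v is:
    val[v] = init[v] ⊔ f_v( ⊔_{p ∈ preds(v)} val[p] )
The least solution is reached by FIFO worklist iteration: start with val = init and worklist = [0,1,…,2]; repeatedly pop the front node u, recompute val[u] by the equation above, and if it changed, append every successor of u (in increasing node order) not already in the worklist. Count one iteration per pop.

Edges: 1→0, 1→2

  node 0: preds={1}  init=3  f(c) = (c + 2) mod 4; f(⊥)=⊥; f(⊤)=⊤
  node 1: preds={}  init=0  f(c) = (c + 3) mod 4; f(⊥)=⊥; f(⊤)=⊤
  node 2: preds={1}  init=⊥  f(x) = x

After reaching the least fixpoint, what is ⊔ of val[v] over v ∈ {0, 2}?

⊤

Iteration log — 3 steps:
  step 1. node 0  ⊔preds=0  new=⊤  old=3  +wl: 
  step 2. node 1  ⊔preds=⊥  new=0  stable
  step 3. node 2  ⊔preds=0  new=0  old=⊥  +wl: 

Least fixpoint reached:
  node 0: ⊤
  node 1: 0
  node 2: 0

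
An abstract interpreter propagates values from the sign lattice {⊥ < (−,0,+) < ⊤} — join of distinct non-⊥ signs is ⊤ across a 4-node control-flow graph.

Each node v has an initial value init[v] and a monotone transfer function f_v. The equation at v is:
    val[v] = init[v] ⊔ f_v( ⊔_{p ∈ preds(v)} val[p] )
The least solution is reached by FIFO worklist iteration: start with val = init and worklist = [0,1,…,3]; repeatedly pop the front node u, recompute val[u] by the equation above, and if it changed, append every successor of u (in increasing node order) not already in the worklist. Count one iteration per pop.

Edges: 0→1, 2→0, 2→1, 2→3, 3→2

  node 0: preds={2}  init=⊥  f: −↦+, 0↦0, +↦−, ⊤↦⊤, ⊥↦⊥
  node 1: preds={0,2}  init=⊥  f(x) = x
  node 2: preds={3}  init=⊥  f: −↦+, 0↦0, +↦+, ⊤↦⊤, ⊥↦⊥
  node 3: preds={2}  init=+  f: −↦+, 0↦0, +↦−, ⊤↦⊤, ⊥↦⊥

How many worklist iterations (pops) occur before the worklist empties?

Iteration log — 10 steps:
  step 1. node 0  ⊔preds=⊥  new=⊥  stable
  step 2. node 1  ⊔preds=⊥  new=⊥  stable
  step 3. node 2  ⊔preds=+  new=+  old=⊥  +wl: 0,1
  step 4. node 3  ⊔preds=+  new=⊤  old=+  +wl: 2
  step 5. node 0  ⊔preds=+  new=−  old=⊥  +wl: 
  step 6. node 1  ⊔preds=⊤  new=⊤  old=⊥  +wl: 
  step 7. node 2  ⊔preds=⊤  new=⊤  old=+  +wl: 0,1,3
  step 8. node 0  ⊔preds=⊤  new=⊤  old=−  +wl: 
  step 9. node 1  ⊔preds=⊤  new=⊤  stable
  step 10. node 3  ⊔preds=⊤  new=⊤  stable

Least fixpoint reached:
  node 0: ⊤
  node 1: ⊤
  node 2: ⊤
  node 3: ⊤

10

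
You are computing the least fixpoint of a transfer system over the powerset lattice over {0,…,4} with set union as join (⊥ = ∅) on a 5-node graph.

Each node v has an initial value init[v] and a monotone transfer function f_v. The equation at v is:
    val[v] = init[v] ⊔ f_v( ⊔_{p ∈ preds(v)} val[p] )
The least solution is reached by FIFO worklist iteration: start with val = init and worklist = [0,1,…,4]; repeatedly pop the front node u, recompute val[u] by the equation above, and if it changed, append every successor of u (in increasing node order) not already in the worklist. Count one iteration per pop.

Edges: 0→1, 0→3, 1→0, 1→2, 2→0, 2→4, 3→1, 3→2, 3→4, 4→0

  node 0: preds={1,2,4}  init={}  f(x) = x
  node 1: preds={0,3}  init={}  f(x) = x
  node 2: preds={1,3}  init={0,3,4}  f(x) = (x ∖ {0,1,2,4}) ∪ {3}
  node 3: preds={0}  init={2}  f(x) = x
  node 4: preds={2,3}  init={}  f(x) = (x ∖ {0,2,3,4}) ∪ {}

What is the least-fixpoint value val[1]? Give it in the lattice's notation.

{0,2,3,4}

Iteration log — 9 steps:
  step 1. node 0  ⊔preds={0,3,4}  new={0,3,4}  old={}  +wl: 
  step 2. node 1  ⊔preds={0,2,3,4}  new={0,2,3,4}  old={}  +wl: 0
  step 3. node 2  ⊔preds={0,2,3,4}  new={0,3,4}  stable
  step 4. node 3  ⊔preds={0,3,4}  new={0,2,3,4}  old={2}  +wl: 1,2
  step 5. node 4  ⊔preds={0,2,3,4}  new={}  stable
  step 6. node 0  ⊔preds={0,2,3,4}  new={0,2,3,4}  old={0,3,4}  +wl: 3
  step 7. node 1  ⊔preds={0,2,3,4}  new={0,2,3,4}  stable
  step 8. node 2  ⊔preds={0,2,3,4}  new={0,3,4}  stable
  step 9. node 3  ⊔preds={0,2,3,4}  new={0,2,3,4}  stable

Least fixpoint reached:
  node 0: {0,2,3,4}
  node 1: {0,2,3,4}
  node 2: {0,3,4}
  node 3: {0,2,3,4}
  node 4: {}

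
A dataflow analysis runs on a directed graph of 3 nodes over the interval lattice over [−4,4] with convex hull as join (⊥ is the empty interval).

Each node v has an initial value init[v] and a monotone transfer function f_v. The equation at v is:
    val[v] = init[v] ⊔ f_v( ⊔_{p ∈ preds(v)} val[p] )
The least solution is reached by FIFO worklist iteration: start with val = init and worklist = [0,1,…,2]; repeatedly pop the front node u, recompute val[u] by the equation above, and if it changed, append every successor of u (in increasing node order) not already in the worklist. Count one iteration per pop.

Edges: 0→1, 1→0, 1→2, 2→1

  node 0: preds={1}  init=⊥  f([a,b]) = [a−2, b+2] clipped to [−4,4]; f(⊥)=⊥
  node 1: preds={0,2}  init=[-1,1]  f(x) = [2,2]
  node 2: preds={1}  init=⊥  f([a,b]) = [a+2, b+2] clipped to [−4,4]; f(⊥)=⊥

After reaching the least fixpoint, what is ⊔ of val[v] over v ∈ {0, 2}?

Worklist (5 pops):
  #1 pop 0: in=[-1,1] → [-3,3] (was ⊥); enqueue []
  #2 pop 1: in=[-3,3] → [-1,2] (was [-1,1]); enqueue [0]
  #3 pop 2: in=[-1,2] → [1,4] (was ⊥); enqueue [1]
  #4 pop 0: in=[-1,2] → [-3,4] (was [-3,3]); enqueue []
  #5 pop 1: in=[-3,4] → [-1,2] (no change)

Fixpoint:
  val[0] = [-3,4]
  val[1] = [-1,2]
  val[2] = [1,4]

[-3,4]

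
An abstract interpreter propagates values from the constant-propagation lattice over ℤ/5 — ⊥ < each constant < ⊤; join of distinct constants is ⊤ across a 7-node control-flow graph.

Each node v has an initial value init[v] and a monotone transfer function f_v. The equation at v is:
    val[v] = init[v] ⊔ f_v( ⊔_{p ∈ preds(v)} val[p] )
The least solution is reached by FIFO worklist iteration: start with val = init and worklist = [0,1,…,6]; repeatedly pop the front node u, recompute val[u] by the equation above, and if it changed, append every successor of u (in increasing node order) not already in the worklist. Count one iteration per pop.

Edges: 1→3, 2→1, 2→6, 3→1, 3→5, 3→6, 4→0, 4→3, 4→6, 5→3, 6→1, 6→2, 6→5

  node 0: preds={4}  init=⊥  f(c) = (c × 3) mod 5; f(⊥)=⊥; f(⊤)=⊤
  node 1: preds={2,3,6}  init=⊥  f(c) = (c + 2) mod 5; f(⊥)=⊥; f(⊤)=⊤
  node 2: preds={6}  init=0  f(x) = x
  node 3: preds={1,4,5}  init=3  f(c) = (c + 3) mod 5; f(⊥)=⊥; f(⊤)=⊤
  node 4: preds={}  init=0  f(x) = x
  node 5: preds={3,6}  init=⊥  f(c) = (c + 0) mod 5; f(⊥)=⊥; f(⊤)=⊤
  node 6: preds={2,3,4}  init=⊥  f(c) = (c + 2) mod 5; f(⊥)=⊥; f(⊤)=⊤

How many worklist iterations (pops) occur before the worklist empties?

Trace (13 dequeues):
  [1] u=0 | in 0 | out 0 | prev ⊥ | push {}
  [2] u=1 | in ⊤ | out ⊤ | prev ⊥ | push {}
  [3] u=2 | in ⊥ | out 0 | ==
  [4] u=3 | in ⊤ | out ⊤ | prev 3 | push {1}
  [5] u=4 | in ⊥ | out 0 | ==
  [6] u=5 | in ⊤ | out ⊤ | prev ⊥ | push {3}
  [7] u=6 | in ⊤ | out ⊤ | prev ⊥ | push {2,5}
  [8] u=1 | in ⊤ | out ⊤ | ==
  [9] u=3 | in ⊤ | out ⊤ | ==
  [10] u=2 | in ⊤ | out ⊤ | prev 0 | push {1,6}
  [11] u=5 | in ⊤ | out ⊤ | ==
  [12] u=1 | in ⊤ | out ⊤ | ==
  [13] u=6 | in ⊤ | out ⊤ | ==

Converged values:
  [0] 0
  [1] ⊤
  [2] ⊤
  [3] ⊤
  [4] 0
  [5] ⊤
  [6] ⊤

13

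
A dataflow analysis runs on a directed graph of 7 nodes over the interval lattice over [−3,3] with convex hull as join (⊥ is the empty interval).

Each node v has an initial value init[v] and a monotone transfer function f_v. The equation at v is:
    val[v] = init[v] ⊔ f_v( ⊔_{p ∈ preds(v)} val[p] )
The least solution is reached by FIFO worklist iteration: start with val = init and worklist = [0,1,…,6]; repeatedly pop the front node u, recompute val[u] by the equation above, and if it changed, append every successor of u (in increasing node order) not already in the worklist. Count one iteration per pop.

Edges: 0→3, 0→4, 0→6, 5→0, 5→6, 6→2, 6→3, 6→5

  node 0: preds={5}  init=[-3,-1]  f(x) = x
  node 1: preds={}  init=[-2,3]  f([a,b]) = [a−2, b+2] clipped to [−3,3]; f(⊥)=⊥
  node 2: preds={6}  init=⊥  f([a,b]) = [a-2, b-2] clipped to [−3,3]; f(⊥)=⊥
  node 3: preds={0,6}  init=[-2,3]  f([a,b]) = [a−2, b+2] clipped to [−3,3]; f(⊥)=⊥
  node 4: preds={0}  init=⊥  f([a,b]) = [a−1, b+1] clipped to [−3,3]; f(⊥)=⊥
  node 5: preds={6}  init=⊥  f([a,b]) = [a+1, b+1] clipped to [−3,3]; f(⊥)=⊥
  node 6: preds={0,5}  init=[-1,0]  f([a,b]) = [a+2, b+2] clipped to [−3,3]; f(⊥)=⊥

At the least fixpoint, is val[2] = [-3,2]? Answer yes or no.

Iteration log — 17 steps:
  step 1. node 0  ⊔preds=⊥  new=[-3,-1]  stable
  step 2. node 1  ⊔preds=⊥  new=[-2,3]  stable
  step 3. node 2  ⊔preds=[-1,0]  new=[-3,-2]  old=⊥  +wl: 
  step 4. node 3  ⊔preds=[-3,0]  new=[-3,3]  old=[-2,3]  +wl: 
  step 5. node 4  ⊔preds=[-3,-1]  new=[-3,0]  old=⊥  +wl: 
  step 6. node 5  ⊔preds=[-1,0]  new=[0,1]  old=⊥  +wl: 0
  step 7. node 6  ⊔preds=[-3,1]  new=[-1,3]  old=[-1,0]  +wl: 2,3,5
  step 8. node 0  ⊔preds=[0,1]  new=[-3,1]  old=[-3,-1]  +wl: 4,6
  step 9. node 2  ⊔preds=[-1,3]  new=[-3,1]  old=[-3,-2]  +wl: 
  step 10. node 3  ⊔preds=[-3,3]  new=[-3,3]  stable
  step 11. node 5  ⊔preds=[-1,3]  new=[0,3]  old=[0,1]  +wl: 0
  step 12. node 4  ⊔preds=[-3,1]  new=[-3,2]  old=[-3,0]  +wl: 
  step 13. node 6  ⊔preds=[-3,3]  new=[-1,3]  stable
  step 14. node 0  ⊔preds=[0,3]  new=[-3,3]  old=[-3,1]  +wl: 3,4,6
  step 15. node 3  ⊔preds=[-3,3]  new=[-3,3]  stable
  step 16. node 4  ⊔preds=[-3,3]  new=[-3,3]  old=[-3,2]  +wl: 
  step 17. node 6  ⊔preds=[-3,3]  new=[-1,3]  stable

Least fixpoint reached:
  node 0: [-3,3]
  node 1: [-2,3]
  node 2: [-3,1]
  node 3: [-3,3]
  node 4: [-3,3]
  node 5: [0,3]
  node 6: [-1,3]

no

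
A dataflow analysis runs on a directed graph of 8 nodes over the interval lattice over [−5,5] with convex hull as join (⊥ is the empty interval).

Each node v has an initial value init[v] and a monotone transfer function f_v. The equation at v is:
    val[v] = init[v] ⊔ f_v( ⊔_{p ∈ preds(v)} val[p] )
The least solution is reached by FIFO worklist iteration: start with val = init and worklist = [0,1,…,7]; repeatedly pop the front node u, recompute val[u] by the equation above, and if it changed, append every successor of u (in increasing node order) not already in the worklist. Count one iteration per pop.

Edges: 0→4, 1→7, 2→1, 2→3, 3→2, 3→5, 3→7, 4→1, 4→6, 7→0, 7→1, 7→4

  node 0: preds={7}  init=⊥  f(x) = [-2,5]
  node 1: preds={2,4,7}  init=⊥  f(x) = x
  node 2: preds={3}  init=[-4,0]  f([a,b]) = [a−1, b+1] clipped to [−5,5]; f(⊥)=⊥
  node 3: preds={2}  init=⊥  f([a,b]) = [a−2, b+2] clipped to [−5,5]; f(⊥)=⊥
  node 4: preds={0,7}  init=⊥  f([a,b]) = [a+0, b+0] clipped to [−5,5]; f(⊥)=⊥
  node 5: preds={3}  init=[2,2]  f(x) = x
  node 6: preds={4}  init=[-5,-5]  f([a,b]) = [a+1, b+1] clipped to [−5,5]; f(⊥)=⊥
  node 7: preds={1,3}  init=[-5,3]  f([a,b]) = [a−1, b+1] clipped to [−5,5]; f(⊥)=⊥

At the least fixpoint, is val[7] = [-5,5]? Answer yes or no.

yes

Trace (20 dequeues):
  [1] u=0 | in [-5,3] | out [-2,5] | prev ⊥ | push {}
  [2] u=1 | in [-5,3] | out [-5,3] | prev ⊥ | push {}
  [3] u=2 | in ⊥ | out [-4,0] | ==
  [4] u=3 | in [-4,0] | out [-5,2] | prev ⊥ | push {2}
  [5] u=4 | in [-5,5] | out [-5,5] | prev ⊥ | push {1}
  [6] u=5 | in [-5,2] | out [-5,2] | prev [2,2] | push {}
  [7] u=6 | in [-5,5] | out [-5,5] | prev [-5,-5] | push {}
  [8] u=7 | in [-5,3] | out [-5,4] | prev [-5,3] | push {0,4}
  [9] u=2 | in [-5,2] | out [-5,3] | prev [-4,0] | push {3}
  [10] u=1 | in [-5,5] | out [-5,5] | prev [-5,3] | push {7}
  [11] u=0 | in [-5,4] | out [-2,5] | ==
  [12] u=4 | in [-5,5] | out [-5,5] | ==
  [13] u=3 | in [-5,3] | out [-5,5] | prev [-5,2] | push {2,5}
  [14] u=7 | in [-5,5] | out [-5,5] | prev [-5,4] | push {0,1,4}
  [15] u=2 | in [-5,5] | out [-5,5] | prev [-5,3] | push {3}
  [16] u=5 | in [-5,5] | out [-5,5] | prev [-5,2] | push {}
  [17] u=0 | in [-5,5] | out [-2,5] | ==
  [18] u=1 | in [-5,5] | out [-5,5] | ==
  [19] u=4 | in [-5,5] | out [-5,5] | ==
  [20] u=3 | in [-5,5] | out [-5,5] | ==

Converged values:
  [0] [-2,5]
  [1] [-5,5]
  [2] [-5,5]
  [3] [-5,5]
  [4] [-5,5]
  [5] [-5,5]
  [6] [-5,5]
  [7] [-5,5]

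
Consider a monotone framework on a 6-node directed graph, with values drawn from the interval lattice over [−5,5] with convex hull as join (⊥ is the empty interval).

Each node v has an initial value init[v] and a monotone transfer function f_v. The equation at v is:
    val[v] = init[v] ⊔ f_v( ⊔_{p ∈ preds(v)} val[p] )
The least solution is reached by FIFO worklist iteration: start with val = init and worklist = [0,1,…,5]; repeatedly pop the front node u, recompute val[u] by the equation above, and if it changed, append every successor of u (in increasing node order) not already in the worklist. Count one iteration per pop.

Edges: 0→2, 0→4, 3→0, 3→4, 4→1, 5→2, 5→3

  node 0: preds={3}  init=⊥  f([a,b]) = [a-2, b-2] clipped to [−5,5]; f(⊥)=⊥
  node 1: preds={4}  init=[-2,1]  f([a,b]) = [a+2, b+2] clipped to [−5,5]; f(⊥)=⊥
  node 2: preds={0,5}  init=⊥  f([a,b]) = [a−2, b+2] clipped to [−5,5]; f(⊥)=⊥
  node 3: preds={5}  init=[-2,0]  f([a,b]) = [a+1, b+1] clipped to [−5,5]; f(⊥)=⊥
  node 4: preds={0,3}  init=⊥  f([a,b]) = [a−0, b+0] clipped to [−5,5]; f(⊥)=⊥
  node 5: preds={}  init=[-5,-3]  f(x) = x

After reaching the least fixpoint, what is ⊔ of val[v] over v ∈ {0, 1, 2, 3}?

Worklist (11 pops):
  #1 pop 0: in=[-2,0] → [-4,-2] (was ⊥); enqueue []
  #2 pop 1: in=⊥ → [-2,1] (no change)
  #3 pop 2: in=[-5,-2] → [-5,0] (was ⊥); enqueue []
  #4 pop 3: in=[-5,-3] → [-4,0] (was [-2,0]); enqueue [0]
  #5 pop 4: in=[-4,0] → [-4,0] (was ⊥); enqueue [1]
  #6 pop 5: in=⊥ → [-5,-3] (no change)
  #7 pop 0: in=[-4,0] → [-5,-2] (was [-4,-2]); enqueue [2,4]
  #8 pop 1: in=[-4,0] → [-2,2] (was [-2,1]); enqueue []
  #9 pop 2: in=[-5,-2] → [-5,0] (no change)
  #10 pop 4: in=[-5,0] → [-5,0] (was [-4,0]); enqueue [1]
  #11 pop 1: in=[-5,0] → [-3,2] (was [-2,2]); enqueue []

Fixpoint:
  val[0] = [-5,-2]
  val[1] = [-3,2]
  val[2] = [-5,0]
  val[3] = [-4,0]
  val[4] = [-5,0]
  val[5] = [-5,-3]

[-5,2]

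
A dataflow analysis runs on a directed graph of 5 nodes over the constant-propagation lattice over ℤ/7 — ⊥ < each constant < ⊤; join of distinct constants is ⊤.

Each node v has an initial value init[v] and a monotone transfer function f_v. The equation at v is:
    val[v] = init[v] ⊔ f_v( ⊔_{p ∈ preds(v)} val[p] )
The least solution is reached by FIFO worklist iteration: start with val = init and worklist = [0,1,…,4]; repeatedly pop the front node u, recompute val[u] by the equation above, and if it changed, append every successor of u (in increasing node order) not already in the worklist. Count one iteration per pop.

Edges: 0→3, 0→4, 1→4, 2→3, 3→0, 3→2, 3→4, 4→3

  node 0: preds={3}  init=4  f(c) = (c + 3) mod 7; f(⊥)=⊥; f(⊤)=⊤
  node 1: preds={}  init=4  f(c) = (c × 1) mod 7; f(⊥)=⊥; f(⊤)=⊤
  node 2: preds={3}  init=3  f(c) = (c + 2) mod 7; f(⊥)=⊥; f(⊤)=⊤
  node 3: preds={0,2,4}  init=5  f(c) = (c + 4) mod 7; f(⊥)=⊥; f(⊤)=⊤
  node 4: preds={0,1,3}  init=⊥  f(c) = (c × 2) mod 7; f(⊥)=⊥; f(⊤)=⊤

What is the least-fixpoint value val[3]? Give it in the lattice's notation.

⊤

Trace (8 dequeues):
  [1] u=0 | in 5 | out ⊤ | prev 4 | push {}
  [2] u=1 | in ⊥ | out 4 | ==
  [3] u=2 | in 5 | out ⊤ | prev 3 | push {}
  [4] u=3 | in ⊤ | out ⊤ | prev 5 | push {0,2}
  [5] u=4 | in ⊤ | out ⊤ | prev ⊥ | push {3}
  [6] u=0 | in ⊤ | out ⊤ | ==
  [7] u=2 | in ⊤ | out ⊤ | ==
  [8] u=3 | in ⊤ | out ⊤ | ==

Converged values:
  [0] ⊤
  [1] 4
  [2] ⊤
  [3] ⊤
  [4] ⊤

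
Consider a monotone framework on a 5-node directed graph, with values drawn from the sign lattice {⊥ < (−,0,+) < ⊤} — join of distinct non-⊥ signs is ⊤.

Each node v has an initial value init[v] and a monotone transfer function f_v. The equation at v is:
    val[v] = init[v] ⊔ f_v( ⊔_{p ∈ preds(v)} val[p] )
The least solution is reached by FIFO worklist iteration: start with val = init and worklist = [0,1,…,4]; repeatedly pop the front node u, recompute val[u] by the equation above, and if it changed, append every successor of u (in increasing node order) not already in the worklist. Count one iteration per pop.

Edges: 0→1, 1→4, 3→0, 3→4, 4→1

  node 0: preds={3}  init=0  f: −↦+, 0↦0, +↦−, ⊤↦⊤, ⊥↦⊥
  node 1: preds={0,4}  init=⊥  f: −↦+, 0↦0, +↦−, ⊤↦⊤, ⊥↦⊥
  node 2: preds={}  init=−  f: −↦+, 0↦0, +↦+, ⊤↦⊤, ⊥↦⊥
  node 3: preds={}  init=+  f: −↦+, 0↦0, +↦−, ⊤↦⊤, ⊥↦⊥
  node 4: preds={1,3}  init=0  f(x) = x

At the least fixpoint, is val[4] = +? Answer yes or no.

Iteration log — 6 steps:
  step 1. node 0  ⊔preds=+  new=⊤  old=0  +wl: 
  step 2. node 1  ⊔preds=⊤  new=⊤  old=⊥  +wl: 
  step 3. node 2  ⊔preds=⊥  new=−  stable
  step 4. node 3  ⊔preds=⊥  new=+  stable
  step 5. node 4  ⊔preds=⊤  new=⊤  old=0  +wl: 1
  step 6. node 1  ⊔preds=⊤  new=⊤  stable

Least fixpoint reached:
  node 0: ⊤
  node 1: ⊤
  node 2: −
  node 3: +
  node 4: ⊤

no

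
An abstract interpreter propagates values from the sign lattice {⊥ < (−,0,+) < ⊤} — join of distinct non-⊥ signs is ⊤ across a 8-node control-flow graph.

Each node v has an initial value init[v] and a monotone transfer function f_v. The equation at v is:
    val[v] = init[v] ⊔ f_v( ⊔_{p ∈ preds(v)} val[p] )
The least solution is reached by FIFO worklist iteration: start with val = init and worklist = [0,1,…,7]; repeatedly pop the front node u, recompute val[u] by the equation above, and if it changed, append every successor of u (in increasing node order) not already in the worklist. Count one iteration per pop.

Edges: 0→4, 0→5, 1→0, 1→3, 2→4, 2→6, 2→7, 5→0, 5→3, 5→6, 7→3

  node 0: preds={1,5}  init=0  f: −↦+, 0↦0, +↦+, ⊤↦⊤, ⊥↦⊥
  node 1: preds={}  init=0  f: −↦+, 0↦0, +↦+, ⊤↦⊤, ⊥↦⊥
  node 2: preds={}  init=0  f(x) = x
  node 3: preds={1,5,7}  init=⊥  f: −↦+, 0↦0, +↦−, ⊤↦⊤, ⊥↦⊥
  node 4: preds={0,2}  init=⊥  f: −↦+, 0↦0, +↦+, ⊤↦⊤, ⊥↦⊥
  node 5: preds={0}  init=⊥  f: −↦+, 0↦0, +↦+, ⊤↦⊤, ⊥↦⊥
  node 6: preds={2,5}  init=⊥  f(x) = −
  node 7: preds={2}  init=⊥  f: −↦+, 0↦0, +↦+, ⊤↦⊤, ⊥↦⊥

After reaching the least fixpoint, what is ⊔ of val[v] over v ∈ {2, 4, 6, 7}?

Worklist (10 pops):
  #1 pop 0: in=0 → 0 (no change)
  #2 pop 1: in=⊥ → 0 (no change)
  #3 pop 2: in=⊥ → 0 (no change)
  #4 pop 3: in=0 → 0 (was ⊥); enqueue []
  #5 pop 4: in=0 → 0 (was ⊥); enqueue []
  #6 pop 5: in=0 → 0 (was ⊥); enqueue [0,3]
  #7 pop 6: in=0 → − (was ⊥); enqueue []
  #8 pop 7: in=0 → 0 (was ⊥); enqueue []
  #9 pop 0: in=0 → 0 (no change)
  #10 pop 3: in=0 → 0 (no change)

Fixpoint:
  val[0] = 0
  val[1] = 0
  val[2] = 0
  val[3] = 0
  val[4] = 0
  val[5] = 0
  val[6] = −
  val[7] = 0

⊤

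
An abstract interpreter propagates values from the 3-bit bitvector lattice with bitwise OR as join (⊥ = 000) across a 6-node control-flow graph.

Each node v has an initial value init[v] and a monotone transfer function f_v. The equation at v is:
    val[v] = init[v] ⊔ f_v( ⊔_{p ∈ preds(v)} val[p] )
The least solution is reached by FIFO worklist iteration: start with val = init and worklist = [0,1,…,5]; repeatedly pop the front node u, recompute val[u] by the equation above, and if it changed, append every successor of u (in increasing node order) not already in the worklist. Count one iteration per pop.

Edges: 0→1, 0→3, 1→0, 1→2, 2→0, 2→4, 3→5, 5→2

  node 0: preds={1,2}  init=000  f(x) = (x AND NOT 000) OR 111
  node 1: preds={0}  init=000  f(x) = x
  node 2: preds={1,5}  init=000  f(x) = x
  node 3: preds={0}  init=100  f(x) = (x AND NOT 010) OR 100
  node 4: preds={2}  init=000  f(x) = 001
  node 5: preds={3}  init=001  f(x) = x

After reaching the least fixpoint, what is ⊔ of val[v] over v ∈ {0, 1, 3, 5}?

111

Worklist (8 pops):
  #1 pop 0: in=000 → 111 (was 000); enqueue []
  #2 pop 1: in=111 → 111 (was 000); enqueue [0]
  #3 pop 2: in=111 → 111 (was 000); enqueue []
  #4 pop 3: in=111 → 101 (was 100); enqueue []
  #5 pop 4: in=111 → 001 (was 000); enqueue []
  #6 pop 5: in=101 → 101 (was 001); enqueue [2]
  #7 pop 0: in=111 → 111 (no change)
  #8 pop 2: in=111 → 111 (no change)

Fixpoint:
  val[0] = 111
  val[1] = 111
  val[2] = 111
  val[3] = 101
  val[4] = 001
  val[5] = 101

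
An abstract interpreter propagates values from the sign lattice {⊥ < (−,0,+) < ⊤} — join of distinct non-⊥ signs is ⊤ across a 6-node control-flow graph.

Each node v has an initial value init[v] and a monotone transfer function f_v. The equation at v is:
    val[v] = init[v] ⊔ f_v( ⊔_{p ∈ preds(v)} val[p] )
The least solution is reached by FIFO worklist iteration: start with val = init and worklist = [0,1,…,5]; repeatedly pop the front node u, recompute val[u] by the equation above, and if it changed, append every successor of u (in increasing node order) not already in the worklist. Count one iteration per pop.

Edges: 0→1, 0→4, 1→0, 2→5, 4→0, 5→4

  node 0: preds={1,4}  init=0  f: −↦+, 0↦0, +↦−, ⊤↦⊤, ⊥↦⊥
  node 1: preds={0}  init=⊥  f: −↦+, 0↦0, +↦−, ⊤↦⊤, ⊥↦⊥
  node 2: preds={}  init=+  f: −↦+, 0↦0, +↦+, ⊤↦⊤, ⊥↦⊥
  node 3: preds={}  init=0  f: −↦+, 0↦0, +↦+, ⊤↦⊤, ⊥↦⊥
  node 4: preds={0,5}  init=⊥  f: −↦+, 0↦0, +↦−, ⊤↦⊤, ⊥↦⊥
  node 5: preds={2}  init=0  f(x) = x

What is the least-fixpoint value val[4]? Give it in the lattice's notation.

⊤

Worklist (12 pops):
  #1 pop 0: in=⊥ → 0 (no change)
  #2 pop 1: in=0 → 0 (was ⊥); enqueue [0]
  #3 pop 2: in=⊥ → + (no change)
  #4 pop 3: in=⊥ → 0 (no change)
  #5 pop 4: in=0 → 0 (was ⊥); enqueue []
  #6 pop 5: in=+ → ⊤ (was 0); enqueue [4]
  #7 pop 0: in=0 → 0 (no change)
  #8 pop 4: in=⊤ → ⊤ (was 0); enqueue [0]
  #9 pop 0: in=⊤ → ⊤ (was 0); enqueue [1,4]
  #10 pop 1: in=⊤ → ⊤ (was 0); enqueue [0]
  #11 pop 4: in=⊤ → ⊤ (no change)
  #12 pop 0: in=⊤ → ⊤ (no change)

Fixpoint:
  val[0] = ⊤
  val[1] = ⊤
  val[2] = +
  val[3] = 0
  val[4] = ⊤
  val[5] = ⊤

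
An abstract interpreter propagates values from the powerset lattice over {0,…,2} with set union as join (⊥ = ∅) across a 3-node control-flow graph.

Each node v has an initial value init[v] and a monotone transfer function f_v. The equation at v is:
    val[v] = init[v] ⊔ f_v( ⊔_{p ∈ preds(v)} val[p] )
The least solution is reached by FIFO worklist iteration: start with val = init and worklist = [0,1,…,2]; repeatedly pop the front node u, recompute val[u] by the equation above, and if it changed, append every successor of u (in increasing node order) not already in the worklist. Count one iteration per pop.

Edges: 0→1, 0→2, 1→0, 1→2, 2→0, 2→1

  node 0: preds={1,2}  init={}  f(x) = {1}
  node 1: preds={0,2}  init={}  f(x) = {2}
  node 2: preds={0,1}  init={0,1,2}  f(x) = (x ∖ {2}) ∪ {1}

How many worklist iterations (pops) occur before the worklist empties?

Iteration log — 4 steps:
  step 1. node 0  ⊔preds={0,1,2}  new={1}  old={}  +wl: 
  step 2. node 1  ⊔preds={0,1,2}  new={2}  old={}  +wl: 0
  step 3. node 2  ⊔preds={1,2}  new={0,1,2}  stable
  step 4. node 0  ⊔preds={0,1,2}  new={1}  stable

Least fixpoint reached:
  node 0: {1}
  node 1: {2}
  node 2: {0,1,2}

4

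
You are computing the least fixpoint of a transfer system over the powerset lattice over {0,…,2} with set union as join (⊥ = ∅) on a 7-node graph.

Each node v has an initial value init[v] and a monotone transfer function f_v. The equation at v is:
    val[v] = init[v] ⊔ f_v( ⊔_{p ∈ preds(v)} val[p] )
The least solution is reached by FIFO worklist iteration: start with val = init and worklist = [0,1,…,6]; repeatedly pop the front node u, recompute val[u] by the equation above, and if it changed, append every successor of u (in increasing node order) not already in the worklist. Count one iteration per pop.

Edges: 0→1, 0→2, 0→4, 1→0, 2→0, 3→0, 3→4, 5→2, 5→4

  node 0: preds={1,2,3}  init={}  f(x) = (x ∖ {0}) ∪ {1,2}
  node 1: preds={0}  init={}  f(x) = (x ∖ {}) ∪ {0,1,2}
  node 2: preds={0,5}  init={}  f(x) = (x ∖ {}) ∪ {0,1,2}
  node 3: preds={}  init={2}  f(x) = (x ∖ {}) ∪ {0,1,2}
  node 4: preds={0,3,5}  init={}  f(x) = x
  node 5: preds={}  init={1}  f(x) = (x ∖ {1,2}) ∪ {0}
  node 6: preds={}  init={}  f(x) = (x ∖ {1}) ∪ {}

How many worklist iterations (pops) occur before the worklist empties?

Worklist (10 pops):
  #1 pop 0: in={2} → {1,2} (was {}); enqueue []
  #2 pop 1: in={1,2} → {0,1,2} (was {}); enqueue [0]
  #3 pop 2: in={1,2} → {0,1,2} (was {}); enqueue []
  #4 pop 3: in={} → {0,1,2} (was {2}); enqueue []
  #5 pop 4: in={0,1,2} → {0,1,2} (was {}); enqueue []
  #6 pop 5: in={} → {0,1} (was {1}); enqueue [2,4]
  #7 pop 6: in={} → {} (no change)
  #8 pop 0: in={0,1,2} → {1,2} (no change)
  #9 pop 2: in={0,1,2} → {0,1,2} (no change)
  #10 pop 4: in={0,1,2} → {0,1,2} (no change)

Fixpoint:
  val[0] = {1,2}
  val[1] = {0,1,2}
  val[2] = {0,1,2}
  val[3] = {0,1,2}
  val[4] = {0,1,2}
  val[5] = {0,1}
  val[6] = {}

10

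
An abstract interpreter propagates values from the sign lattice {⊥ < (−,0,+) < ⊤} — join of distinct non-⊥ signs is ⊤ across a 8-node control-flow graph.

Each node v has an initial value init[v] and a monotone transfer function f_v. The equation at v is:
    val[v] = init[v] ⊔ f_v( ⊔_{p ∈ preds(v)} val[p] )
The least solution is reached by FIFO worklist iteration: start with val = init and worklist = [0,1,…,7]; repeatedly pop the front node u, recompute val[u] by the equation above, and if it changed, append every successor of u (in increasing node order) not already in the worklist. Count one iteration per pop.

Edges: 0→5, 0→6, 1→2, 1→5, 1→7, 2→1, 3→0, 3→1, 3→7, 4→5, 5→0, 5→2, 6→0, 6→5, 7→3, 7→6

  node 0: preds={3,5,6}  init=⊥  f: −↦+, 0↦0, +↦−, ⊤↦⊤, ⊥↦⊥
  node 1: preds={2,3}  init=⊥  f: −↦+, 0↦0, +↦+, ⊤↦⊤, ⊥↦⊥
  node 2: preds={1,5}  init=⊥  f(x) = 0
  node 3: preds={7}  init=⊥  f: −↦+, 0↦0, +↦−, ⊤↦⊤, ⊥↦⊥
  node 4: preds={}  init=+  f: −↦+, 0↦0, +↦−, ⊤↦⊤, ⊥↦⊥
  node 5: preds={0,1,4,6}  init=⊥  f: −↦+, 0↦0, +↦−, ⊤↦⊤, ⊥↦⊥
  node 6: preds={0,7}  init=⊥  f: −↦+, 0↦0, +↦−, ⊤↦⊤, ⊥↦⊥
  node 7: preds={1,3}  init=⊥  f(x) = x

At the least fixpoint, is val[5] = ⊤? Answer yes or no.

Worklist (22 pops):
  #1 pop 0: in=⊥ → ⊥ (no change)
  #2 pop 1: in=⊥ → ⊥ (no change)
  #3 pop 2: in=⊥ → 0 (was ⊥); enqueue [1]
  #4 pop 3: in=⊥ → ⊥ (no change)
  #5 pop 4: in=⊥ → + (no change)
  #6 pop 5: in=+ → − (was ⊥); enqueue [0,2]
  #7 pop 6: in=⊥ → ⊥ (no change)
  #8 pop 7: in=⊥ → ⊥ (no change)
  #9 pop 1: in=0 → 0 (was ⊥); enqueue [5,7]
  #10 pop 0: in=− → + (was ⊥); enqueue [6]
  #11 pop 2: in=⊤ → 0 (no change)
  #12 pop 5: in=⊤ → ⊤ (was −); enqueue [0,2]
  #13 pop 7: in=0 → 0 (was ⊥); enqueue [3]
  #14 pop 6: in=⊤ → ⊤ (was ⊥); enqueue [5]
  #15 pop 0: in=⊤ → ⊤ (was +); enqueue [6]
  #16 pop 2: in=⊤ → 0 (no change)
  #17 pop 3: in=0 → 0 (was ⊥); enqueue [0,1,7]
  #18 pop 5: in=⊤ → ⊤ (no change)
  #19 pop 6: in=⊤ → ⊤ (no change)
  #20 pop 0: in=⊤ → ⊤ (no change)
  #21 pop 1: in=0 → 0 (no change)
  #22 pop 7: in=0 → 0 (no change)

Fixpoint:
  val[0] = ⊤
  val[1] = 0
  val[2] = 0
  val[3] = 0
  val[4] = +
  val[5] = ⊤
  val[6] = ⊤
  val[7] = 0

yes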